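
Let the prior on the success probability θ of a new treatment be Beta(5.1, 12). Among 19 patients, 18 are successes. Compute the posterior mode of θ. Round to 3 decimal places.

Prior: Beta(5.1, 12).
Data: 18 successes in 19 trials. The binomial likelihood contributes θ^18(1−θ)^1, so the posterior is Beta(5.1+18, 12+1) = Beta(23.1, 13).
For Beta(a, b) with a, b > 1 the mode is (a−1)/(a+b−2) = 22.1/34.1 ≈ 0.648.

θ̂_MAP = 0.648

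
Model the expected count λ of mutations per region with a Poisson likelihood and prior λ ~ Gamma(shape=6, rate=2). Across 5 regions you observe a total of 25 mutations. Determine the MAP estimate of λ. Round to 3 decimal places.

λ̂_MAP = 4.286

Σxᵢ = 25, n = 5.
Posterior ∝ λ^5e^(−2λ) · λ^25e^(−5λ) = λ^30e^(−7λ), i.e. Gamma(shape=31, rate=7).
The mode of a Gamma(a, b) with a ≥ 1 (shape–rate) is (a−1)/b = 30/7 ≈ 4.286.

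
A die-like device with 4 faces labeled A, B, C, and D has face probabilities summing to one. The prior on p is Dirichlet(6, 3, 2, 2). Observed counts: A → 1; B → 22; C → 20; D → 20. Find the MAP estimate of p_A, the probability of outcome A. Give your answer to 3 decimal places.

MAP estimate of p_A = 0.083

The posterior is Dirichlet(αᵢ + nᵢ) = Dirichlet(7, 25, 22, 22).
For a Dirichlet(a₁,…,a_K) with all aᵢ > 1, the mode has j-th component (aⱼ − 1)/(Σaᵢ − K).
Here Σaᵢ = 76 and K = 4, so p_A = (7 − 1)/(76 − 4) = 6/72 ≈ 0.083.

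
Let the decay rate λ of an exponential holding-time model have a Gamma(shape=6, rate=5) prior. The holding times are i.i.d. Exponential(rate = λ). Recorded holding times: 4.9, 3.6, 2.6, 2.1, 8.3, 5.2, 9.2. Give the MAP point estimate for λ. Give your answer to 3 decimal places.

λ̂_MAP = 0.293

The Exponential(rate=λ) likelihood is ∝ λ^n e^(−λΣtᵢ). Here n = 7 and Σtᵢ = 4.9 + 3.6 + 2.6 + 2.1 + 8.3 + 5.2 + 9.2 = 35.9.
Posterior ∝ λ^5e^(−5λ) · λ^7e^(−35.9λ) = λ^12e^(−40.9λ), i.e. Gamma(13, 40.9).
Mode = (a−1)/b = 12/40.9 ≈ 0.293.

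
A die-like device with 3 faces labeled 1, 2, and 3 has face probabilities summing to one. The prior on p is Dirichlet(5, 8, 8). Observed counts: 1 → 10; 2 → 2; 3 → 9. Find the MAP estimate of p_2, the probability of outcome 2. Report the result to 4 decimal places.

The posterior is Dirichlet(αᵢ + nᵢ) = Dirichlet(15, 10, 17).
For a Dirichlet(a₁,…,a_K) with all aᵢ > 1, the mode has j-th component (aⱼ − 1)/(Σaᵢ − K).
Here Σaᵢ = 42 and K = 3, so p_2 = (10 − 1)/(42 − 3) = 9/39 ≈ 0.2308.

MAP estimate: 0.2308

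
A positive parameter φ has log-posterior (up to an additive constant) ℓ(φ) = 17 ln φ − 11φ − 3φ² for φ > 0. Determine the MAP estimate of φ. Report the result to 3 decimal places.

ℓ'(φ) = 17/φ − 11 − 6φ. Setting this to zero and multiplying by φ: 6φ² + 11φ − 17 = 0.
φ = (−11 + √(11² + 4·6·17)) / (2·6) = (−11 + √529) / 12 = (−11 + 23)/12 = 1.
ℓ''(φ) = −17/φ² − 6 < 0, confirming a maximum.

φ̂_MAP = 1.000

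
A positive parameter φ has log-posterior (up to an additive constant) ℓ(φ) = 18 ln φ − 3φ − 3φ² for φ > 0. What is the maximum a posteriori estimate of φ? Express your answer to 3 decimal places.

ℓ'(φ) = 18/φ − 3 − 6φ. Setting this to zero and multiplying by φ: 6φ² + 3φ − 18 = 0.
φ = (−3 + √(3² + 4·6·18)) / (2·6) = (−3 + √441) / 12 = (−3 + 21)/12 = 3/2.
ℓ''(φ) = −18/φ² − 6 < 0, confirming a maximum.

φ̂_MAP = 1.500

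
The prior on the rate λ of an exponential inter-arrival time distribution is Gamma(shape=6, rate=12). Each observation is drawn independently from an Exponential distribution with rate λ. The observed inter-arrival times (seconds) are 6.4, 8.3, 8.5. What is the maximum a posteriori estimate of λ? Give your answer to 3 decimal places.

The Exponential(rate=λ) likelihood is ∝ λ^n e^(−λΣtᵢ). Here n = 3 and Σtᵢ = 6.4 + 8.3 + 8.5 = 23.2.
Posterior ∝ λ^5e^(−12λ) · λ^3e^(−23.2λ) = λ^8e^(−35.2λ), i.e. Gamma(9, 35.2).
Mode = (a−1)/b = 8/35.2 ≈ 0.227.

λ̂_MAP = 0.227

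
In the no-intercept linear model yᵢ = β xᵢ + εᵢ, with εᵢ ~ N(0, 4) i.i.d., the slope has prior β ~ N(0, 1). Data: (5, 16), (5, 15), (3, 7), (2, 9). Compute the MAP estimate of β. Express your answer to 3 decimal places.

log p(β | y) = −Σ(yᵢ − βxᵢ)²/(2·4) − β²/(2·1) + const.
Setting the derivative to zero: Σxᵢ(yᵢ − βxᵢ)/4 − β/1 = 0, so β = Σxᵢyᵢ / (Σxᵢ² + σ²/τ²).
Σxᵢyᵢ = 5·16 + 5·15 + 3·7 + 2·9 = 194; Σxᵢ² = 63; σ²/τ² = 4.
β̂_MAP = 194 / (63 + 4) = 194/67 ≈ 2.896.

β̂_MAP = 2.896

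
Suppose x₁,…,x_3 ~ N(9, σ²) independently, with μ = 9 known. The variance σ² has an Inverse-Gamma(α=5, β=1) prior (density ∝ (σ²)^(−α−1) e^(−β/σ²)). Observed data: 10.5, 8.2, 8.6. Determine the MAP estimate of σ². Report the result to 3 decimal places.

σ̂²_MAP = 0.337

Sum of squared deviations about the known mean: SS = (10.5−9)² + (8.2−9)² + (8.6−9)² = 3.05.
The Normal likelihood contributes (σ²)^(−n/2) exp(−SS/(2σ²)), so the posterior is Inverse-Gamma(α + n/2, β + SS/2) = Inverse-Gamma(6.5, 2.525).
The mode of Inverse-Gamma(a, b) is b/(a+1) = 2.525/7.5 ≈ 0.337.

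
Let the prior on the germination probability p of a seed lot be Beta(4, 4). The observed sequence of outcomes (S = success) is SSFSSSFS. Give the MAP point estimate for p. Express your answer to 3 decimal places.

p̂_MAP = 0.643

Prior: Beta(4, 4).
Data: 6 successes in 8 trials (from the sequence). The binomial likelihood contributes p^6(1−p)^2, so the posterior is Beta(4+6, 4+2) = Beta(10, 6).
For Beta(a, b) with a, b > 1 the mode is (a−1)/(a+b−2) = 9/14 ≈ 0.643.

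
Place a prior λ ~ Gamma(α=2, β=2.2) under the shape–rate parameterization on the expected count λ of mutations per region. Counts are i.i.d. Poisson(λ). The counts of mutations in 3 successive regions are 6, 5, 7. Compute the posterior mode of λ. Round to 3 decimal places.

Σxᵢ = 6+5+7 = 18, with n = 3.
Posterior ∝ λe^(−2.2λ) · λ^18e^(−3λ) = λ^19e^(−5.2λ), i.e. Gamma(shape=20, rate=5.2).
The mode of a Gamma(a, b) with a ≥ 1 (shape–rate) is (a−1)/b = 19/5.2 ≈ 3.654.

λ̂_MAP = 3.654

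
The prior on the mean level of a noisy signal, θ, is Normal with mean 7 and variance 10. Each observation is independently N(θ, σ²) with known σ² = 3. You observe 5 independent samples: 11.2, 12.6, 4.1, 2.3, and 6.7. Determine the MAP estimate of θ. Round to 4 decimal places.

θ̂_MAP = 7.3585

n = 5; x̄ = (11.2 + 12.6 + 4.1 + 2.3 + 6.7)/5 = 36.9/5 = 7.38.
For a Normal prior and Normal likelihood with known variance, the posterior is Normal; its mode equals its mean, the precision-weighted average.
Prior precision 1/σ₀² = 1/10 = 0.1; data precision n/σ² = 5/3.
θ̂ = (0.1·7 + (5/3)·7.38) / (0.1 + 5/3) = 13/(53/30) = 390/53 ≈ 7.3585.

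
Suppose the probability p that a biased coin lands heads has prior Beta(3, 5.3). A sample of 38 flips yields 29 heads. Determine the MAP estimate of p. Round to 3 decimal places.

Prior: Beta(3, 5.3).
Data: 29 successes in 38 trials. The binomial likelihood contributes p^29(1−p)^9, so the posterior is Beta(3+29, 5.3+9) = Beta(32, 14.3).
For Beta(a, b) with a, b > 1 the mode is (a−1)/(a+b−2) = 31/44.3 ≈ 0.700.

p̂_MAP = 0.700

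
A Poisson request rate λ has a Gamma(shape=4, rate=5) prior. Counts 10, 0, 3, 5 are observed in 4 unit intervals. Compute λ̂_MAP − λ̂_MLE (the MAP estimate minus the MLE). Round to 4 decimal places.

Σxᵢ = 18. Posterior is Gamma(22, 9); MAP = (22−1)/9 = 21/9 ≈ 2.33333.
MLE = x̄ = 18/4 ≈ 4.50000.
Difference = 21/9 − 18/4 = -13/6 ≈ -2.1667.

MAP − MLE = -2.1667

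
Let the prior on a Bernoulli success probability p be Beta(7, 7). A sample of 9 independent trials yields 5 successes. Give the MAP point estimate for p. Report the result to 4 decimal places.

p̂_MAP = 0.5238

Prior: Beta(7, 7).
Data: 5 successes in 9 trials. The binomial likelihood contributes p^5(1−p)^4, so the posterior is Beta(7+5, 7+4) = Beta(12, 11).
For Beta(a, b) with a, b > 1 the mode is (a−1)/(a+b−2) = 11/21 ≈ 0.5238.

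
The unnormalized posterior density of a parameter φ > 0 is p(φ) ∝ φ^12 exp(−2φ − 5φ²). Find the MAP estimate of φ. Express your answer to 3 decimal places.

ℓ'(φ) = 12/φ − 2 − 10φ. Setting this to zero and multiplying by φ: 10φ² + 2φ − 12 = 0.
φ = (−2 + √(2² + 4·10·12)) / (2·10) = (−2 + √484) / 20 = (−2 + 22)/20 = 1.
ℓ''(φ) = −12/φ² − 10 < 0, confirming a maximum.

φ̂_MAP = 1.000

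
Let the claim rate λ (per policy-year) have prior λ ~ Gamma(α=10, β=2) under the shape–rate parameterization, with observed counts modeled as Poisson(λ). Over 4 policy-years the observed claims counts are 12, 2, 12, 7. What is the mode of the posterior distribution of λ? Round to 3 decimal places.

Σxᵢ = 12+2+12+7 = 33, with n = 4.
Posterior ∝ λ^9e^(−2λ) · λ^33e^(−4λ) = λ^42e^(−6λ), i.e. Gamma(shape=43, rate=6).
The mode of a Gamma(a, b) with a ≥ 1 (shape–rate) is (a−1)/b = 42/6 ≈ 7.000.

λ̂_MAP = 7.000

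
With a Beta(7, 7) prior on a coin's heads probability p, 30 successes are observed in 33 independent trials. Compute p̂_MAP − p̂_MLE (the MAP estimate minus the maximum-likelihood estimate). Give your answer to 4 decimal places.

MAP − MLE = -0.1091

Posterior is Beta(37, 10); MAP = (37−1)/(47−2) = 36/45 ≈ 0.80000.
MLE ignores the prior: p̂_MLE = k/n = 30/33 ≈ 0.90909.
Difference = 36/45 − 30/33 = -6/55 ≈ -0.1091.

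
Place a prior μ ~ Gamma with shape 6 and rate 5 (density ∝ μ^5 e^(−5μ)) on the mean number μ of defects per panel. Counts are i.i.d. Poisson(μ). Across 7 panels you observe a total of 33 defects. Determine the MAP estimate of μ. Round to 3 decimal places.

Σxᵢ = 33, n = 7.
Posterior ∝ μ^5e^(−5μ) · μ^33e^(−7μ) = μ^38e^(−12μ), i.e. Gamma(shape=39, rate=12).
The mode of a Gamma(a, b) with a ≥ 1 (shape–rate) is (a−1)/b = 38/12 ≈ 3.167.

μ̂_MAP = 3.167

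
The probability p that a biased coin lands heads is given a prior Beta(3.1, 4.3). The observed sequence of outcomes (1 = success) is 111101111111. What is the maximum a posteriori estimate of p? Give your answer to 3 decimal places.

p̂_MAP = 0.753

Prior: Beta(3.1, 4.3).
Data: 11 successes in 12 trials (from the sequence). The binomial likelihood contributes p^11(1−p)^1, so the posterior is Beta(3.1+11, 4.3+1) = Beta(14.1, 5.3).
For Beta(a, b) with a, b > 1 the mode is (a−1)/(a+b−2) = 13.1/17.4 ≈ 0.753.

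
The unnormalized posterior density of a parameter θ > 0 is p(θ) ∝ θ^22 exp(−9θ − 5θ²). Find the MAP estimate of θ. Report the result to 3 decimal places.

ℓ'(θ) = 22/θ − 9 − 10θ. Setting this to zero and multiplying by θ: 10θ² + 9θ − 22 = 0.
θ = (−9 + √(9² + 4·10·22)) / (2·10) = (−9 + √961) / 20 = (−9 + 31)/20 = 11/10.
ℓ''(θ) = −22/θ² − 10 < 0, confirming a maximum.

θ̂_MAP = 1.100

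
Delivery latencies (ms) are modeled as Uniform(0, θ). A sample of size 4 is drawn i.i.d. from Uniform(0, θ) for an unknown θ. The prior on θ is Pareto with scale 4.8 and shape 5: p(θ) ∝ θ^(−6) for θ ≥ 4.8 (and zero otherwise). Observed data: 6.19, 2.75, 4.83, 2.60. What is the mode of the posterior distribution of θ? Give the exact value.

θ̂_MAP = 6.19

The Uniform(0, θ) likelihood is θ^(−n) for θ ≥ max(xᵢ), zero otherwise. Here max(xᵢ) = 6.19.
Posterior ∝ θ^(−6) · θ^(−4) = θ^(−10) on θ ≥ max(4.8, 6.19) = 6.19.
This density is strictly decreasing in θ, so the posterior mode lies at the lower boundary of the support.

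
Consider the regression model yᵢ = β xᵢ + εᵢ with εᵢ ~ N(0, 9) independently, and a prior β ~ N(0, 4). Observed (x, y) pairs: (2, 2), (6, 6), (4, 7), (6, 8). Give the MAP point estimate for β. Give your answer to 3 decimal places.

log p(β | y) = −Σ(yᵢ − βxᵢ)²/(2·9) − β²/(2·4) + const.
Setting the derivative to zero: Σxᵢ(yᵢ − βxᵢ)/9 − β/4 = 0, so β = Σxᵢyᵢ / (Σxᵢ² + σ²/τ²).
Σxᵢyᵢ = 2·2 + 6·6 + 4·7 + 6·8 = 116; Σxᵢ² = 92; σ²/τ² = 2.25.
β̂_MAP = 116 / (92 + 2.25) = 116/94.25 ≈ 1.231.

β̂_MAP = 1.231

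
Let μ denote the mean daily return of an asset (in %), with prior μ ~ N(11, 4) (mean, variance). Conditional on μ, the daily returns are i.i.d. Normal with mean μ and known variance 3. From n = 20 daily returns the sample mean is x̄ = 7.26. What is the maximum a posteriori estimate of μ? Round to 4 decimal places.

μ̂_MAP = 7.3952

n = 20, x̄ = 7.26.
For a Normal prior and Normal likelihood with known variance, the posterior is Normal; its mode equals its mean, the precision-weighted average.
Prior precision 1/σ₀² = 1/4 = 0.25; data precision n/σ² = 20/3.
μ̂ = (0.25·11 + (20/3)·7.26) / (0.25 + 20/3) = 51.15/(83/12) = 3069/415 ≈ 7.3952.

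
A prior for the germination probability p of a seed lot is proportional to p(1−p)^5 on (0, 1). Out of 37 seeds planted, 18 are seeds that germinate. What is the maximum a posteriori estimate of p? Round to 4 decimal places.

The prior density ∝ p(1−p)^5 is the kernel of Beta(2, 6).
Data: 18 successes in 37 trials. The binomial likelihood contributes p^18(1−p)^19, so the posterior is Beta(2+18, 6+19) = Beta(20, 25).
For Beta(a, b) with a, b > 1 the mode is (a−1)/(a+b−2) = 19/43 ≈ 0.4419.

p̂_MAP = 0.4419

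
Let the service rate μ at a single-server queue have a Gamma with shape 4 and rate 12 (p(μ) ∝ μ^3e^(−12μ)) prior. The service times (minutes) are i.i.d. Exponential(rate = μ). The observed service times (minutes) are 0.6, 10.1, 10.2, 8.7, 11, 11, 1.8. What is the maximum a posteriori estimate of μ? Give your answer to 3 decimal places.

The Exponential(rate=μ) likelihood is ∝ μ^n e^(−μΣtᵢ). Here n = 7 and Σtᵢ = 0.6 + 10.1 + 10.2 + 8.7 + 11 + 11 + 1.8 = 53.4.
Posterior ∝ μ^3e^(−12μ) · μ^7e^(−53.4μ) = μ^10e^(−65.4μ), i.e. Gamma(11, 65.4).
Mode = (a−1)/b = 10/65.4 ≈ 0.153.

μ̂_MAP = 0.153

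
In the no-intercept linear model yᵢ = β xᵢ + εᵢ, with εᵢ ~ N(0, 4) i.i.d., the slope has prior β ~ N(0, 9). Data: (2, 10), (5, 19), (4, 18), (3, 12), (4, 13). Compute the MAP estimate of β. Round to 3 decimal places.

β̂_MAP = 3.904

log p(β | y) = −Σ(yᵢ − βxᵢ)²/(2·4) − β²/(2·9) + const.
Setting the derivative to zero: Σxᵢ(yᵢ − βxᵢ)/4 − β/9 = 0, so β = Σxᵢyᵢ / (Σxᵢ² + σ²/τ²).
Σxᵢyᵢ = 2·10 + 5·19 + 4·18 + 3·12 + 4·13 = 275; Σxᵢ² = 70; σ²/τ² = 4/9.
β̂_MAP = 275 / (70 + 4/9) = 275/(634/9) = 2475/634 ≈ 3.904.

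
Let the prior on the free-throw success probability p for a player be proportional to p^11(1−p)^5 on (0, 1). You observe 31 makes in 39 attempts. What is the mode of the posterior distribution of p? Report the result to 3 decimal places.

p̂_MAP = 0.764

The prior density ∝ p^11(1−p)^5 is the kernel of Beta(12, 6).
Data: 31 successes in 39 trials. The binomial likelihood contributes p^31(1−p)^8, so the posterior is Beta(12+31, 6+8) = Beta(43, 14).
For Beta(a, b) with a, b > 1 the mode is (a−1)/(a+b−2) = 42/55 ≈ 0.764.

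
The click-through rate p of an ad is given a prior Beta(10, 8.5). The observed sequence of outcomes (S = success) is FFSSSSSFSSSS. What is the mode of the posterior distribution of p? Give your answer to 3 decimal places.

Prior: Beta(10, 8.5).
Data: 9 successes in 12 trials (from the sequence). The binomial likelihood contributes p^9(1−p)^3, so the posterior is Beta(10+9, 8.5+3) = Beta(19, 11.5).
For Beta(a, b) with a, b > 1 the mode is (a−1)/(a+b−2) = 18/28.5 ≈ 0.632.

p̂_MAP = 0.632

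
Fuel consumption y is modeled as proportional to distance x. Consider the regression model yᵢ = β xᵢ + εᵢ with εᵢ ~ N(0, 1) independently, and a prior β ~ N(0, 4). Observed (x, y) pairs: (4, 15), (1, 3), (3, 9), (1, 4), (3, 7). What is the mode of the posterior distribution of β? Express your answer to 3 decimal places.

log p(β | y) = −Σ(yᵢ − βxᵢ)²/(2·1) − β²/(2·4) + const.
Setting the derivative to zero: Σxᵢ(yᵢ − βxᵢ)/1 − β/4 = 0, so β = Σxᵢyᵢ / (Σxᵢ² + σ²/τ²).
Σxᵢyᵢ = 4·15 + 1·3 + 3·9 + 1·4 + 3·7 = 115; Σxᵢ² = 36; σ²/τ² = 0.25.
β̂_MAP = 115 / (36 + 0.25) = 115/36.25 ≈ 3.172.

β̂_MAP = 3.172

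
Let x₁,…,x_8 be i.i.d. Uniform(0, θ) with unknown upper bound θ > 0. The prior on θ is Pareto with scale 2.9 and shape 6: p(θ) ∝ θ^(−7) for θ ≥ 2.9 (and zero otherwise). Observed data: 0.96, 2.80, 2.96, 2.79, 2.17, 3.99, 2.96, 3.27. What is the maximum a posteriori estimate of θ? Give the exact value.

The Uniform(0, θ) likelihood is θ^(−n) for θ ≥ max(xᵢ), zero otherwise. Here max(xᵢ) = 3.99.
Posterior ∝ θ^(−7) · θ^(−8) = θ^(−15) on θ ≥ max(2.9, 3.99) = 3.99.
This density is strictly decreasing in θ, so the posterior mode lies at the lower boundary of the support.

θ̂_MAP = 3.99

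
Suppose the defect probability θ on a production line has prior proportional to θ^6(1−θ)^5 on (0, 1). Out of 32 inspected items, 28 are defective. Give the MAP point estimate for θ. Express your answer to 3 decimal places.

The prior density ∝ θ^6(1−θ)^5 is the kernel of Beta(7, 6).
Data: 28 successes in 32 trials. The binomial likelihood contributes θ^28(1−θ)^4, so the posterior is Beta(7+28, 6+4) = Beta(35, 10).
For Beta(a, b) with a, b > 1 the mode is (a−1)/(a+b−2) = 34/43 ≈ 0.791.

θ̂_MAP = 0.791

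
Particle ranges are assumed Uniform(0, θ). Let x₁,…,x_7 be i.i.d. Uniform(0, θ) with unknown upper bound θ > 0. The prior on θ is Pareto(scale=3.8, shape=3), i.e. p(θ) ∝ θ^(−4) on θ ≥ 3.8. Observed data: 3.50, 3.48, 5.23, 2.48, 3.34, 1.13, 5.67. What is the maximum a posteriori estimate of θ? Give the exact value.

The Uniform(0, θ) likelihood is θ^(−n) for θ ≥ max(xᵢ), zero otherwise. Here max(xᵢ) = 5.67.
Posterior ∝ θ^(−4) · θ^(−7) = θ^(−11) on θ ≥ max(3.8, 5.67) = 5.67.
This density is strictly decreasing in θ, so the posterior mode lies at the lower boundary of the support.

θ̂_MAP = 5.67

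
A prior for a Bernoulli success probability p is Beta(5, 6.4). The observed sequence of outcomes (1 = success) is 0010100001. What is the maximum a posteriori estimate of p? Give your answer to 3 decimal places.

Prior: Beta(5, 6.4).
Data: 3 successes in 10 trials (from the sequence). The binomial likelihood contributes p^3(1−p)^7, so the posterior is Beta(5+3, 6.4+7) = Beta(8, 13.4).
For Beta(a, b) with a, b > 1 the mode is (a−1)/(a+b−2) = 7/19.4 ≈ 0.361.

p̂_MAP = 0.361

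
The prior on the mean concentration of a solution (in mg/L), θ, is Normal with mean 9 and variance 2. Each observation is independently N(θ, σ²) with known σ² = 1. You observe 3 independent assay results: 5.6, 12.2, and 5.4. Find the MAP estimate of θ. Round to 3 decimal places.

θ̂_MAP = 7.914

n = 3; x̄ = (5.6 + 12.2 + 5.4)/3 = 23.2/3 = 116/15 ≈ 7.7333.
For a Normal prior and Normal likelihood with known variance, the posterior is Normal; its mode equals its mean, the precision-weighted average.
Prior precision 1/σ₀² = 1/2 = 0.5; data precision n/σ² = 3/1 = 3.
θ̂ = (0.5·9 + 3·(116/15)) / (0.5 + 3) = 27.7/3.5 = 277/35 ≈ 7.914.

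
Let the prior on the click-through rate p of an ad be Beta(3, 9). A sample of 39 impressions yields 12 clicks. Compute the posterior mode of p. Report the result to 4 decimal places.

Prior: Beta(3, 9).
Data: 12 successes in 39 trials. The binomial likelihood contributes p^12(1−p)^27, so the posterior is Beta(3+12, 9+27) = Beta(15, 36).
For Beta(a, b) with a, b > 1 the mode is (a−1)/(a+b−2) = 14/49 ≈ 0.2857.

p̂_MAP = 0.2857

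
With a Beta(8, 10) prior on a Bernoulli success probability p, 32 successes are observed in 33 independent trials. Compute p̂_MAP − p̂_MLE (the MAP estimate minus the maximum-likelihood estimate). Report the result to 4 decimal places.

Posterior is Beta(40, 11); MAP = (40−1)/(51−2) = 39/49 ≈ 0.79592.
MLE ignores the prior: p̂_MLE = k/n = 32/33 ≈ 0.96970.
Difference = 39/49 − 32/33 = -281/1617 ≈ -0.1738.

MAP − MLE = -0.1738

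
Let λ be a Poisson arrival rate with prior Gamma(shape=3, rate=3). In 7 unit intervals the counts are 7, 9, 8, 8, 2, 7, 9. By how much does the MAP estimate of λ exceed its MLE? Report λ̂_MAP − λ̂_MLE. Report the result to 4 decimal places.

Σxᵢ = 50. Posterior is Gamma(53, 10); MAP = (53−1)/10 = 52/10 ≈ 5.20000.
MLE = x̄ = 50/7 ≈ 7.14286.
Difference = 52/10 − 50/7 = -68/35 ≈ -1.9429.

MAP − MLE = -1.9429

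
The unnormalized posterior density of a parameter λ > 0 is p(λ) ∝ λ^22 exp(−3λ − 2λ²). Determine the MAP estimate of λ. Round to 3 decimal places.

ℓ'(λ) = 22/λ − 3 − 4λ. Setting this to zero and multiplying by λ: 4λ² + 3λ − 22 = 0.
λ = (−3 + √(3² + 4·4·22)) / (2·4) = (−3 + √361) / 8 = (−3 + 19)/8 = 2.
ℓ''(λ) = −22/λ² − 4 < 0, confirming a maximum.

λ̂_MAP = 2.000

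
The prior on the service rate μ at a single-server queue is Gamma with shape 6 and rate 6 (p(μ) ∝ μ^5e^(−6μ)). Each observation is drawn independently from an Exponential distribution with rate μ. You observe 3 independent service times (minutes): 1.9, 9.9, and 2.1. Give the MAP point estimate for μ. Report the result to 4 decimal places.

The Exponential(rate=μ) likelihood is ∝ μ^n e^(−μΣtᵢ). Here n = 3 and Σtᵢ = 1.9 + 9.9 + 2.1 = 13.9.
Posterior ∝ μ^5e^(−6μ) · μ^3e^(−13.9μ) = μ^8e^(−19.9μ), i.e. Gamma(9, 19.9).
Mode = (a−1)/b = 8/19.9 ≈ 0.4020.

μ̂_MAP = 0.4020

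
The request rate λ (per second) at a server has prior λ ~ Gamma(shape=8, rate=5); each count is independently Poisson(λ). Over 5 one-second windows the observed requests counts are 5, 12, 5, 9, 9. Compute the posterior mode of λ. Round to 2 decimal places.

Σxᵢ = 5+12+5+9+9 = 40, with n = 5.
Posterior ∝ λ^7e^(−5λ) · λ^40e^(−5λ) = λ^47e^(−10λ), i.e. Gamma(shape=48, rate=10).
The mode of a Gamma(a, b) with a ≥ 1 (shape–rate) is (a−1)/b = 47/10 ≈ 4.70.

λ̂_MAP = 4.70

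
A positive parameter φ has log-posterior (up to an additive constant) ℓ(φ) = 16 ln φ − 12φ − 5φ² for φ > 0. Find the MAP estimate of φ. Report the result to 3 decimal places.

ℓ'(φ) = 16/φ − 12 − 10φ. Setting this to zero and multiplying by φ: 10φ² + 12φ − 16 = 0.
φ = (−12 + √(12² + 4·10·16)) / (2·10) = (−12 + √784) / 20 = (−12 + 28)/20 = 4/5.
ℓ''(φ) = −16/φ² − 10 < 0, confirming a maximum.

φ̂_MAP = 0.800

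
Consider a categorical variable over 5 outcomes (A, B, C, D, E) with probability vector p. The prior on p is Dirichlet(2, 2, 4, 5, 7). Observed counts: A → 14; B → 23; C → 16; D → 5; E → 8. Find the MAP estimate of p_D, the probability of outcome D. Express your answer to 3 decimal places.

MAP estimate of p_D = 0.111

The posterior is Dirichlet(αᵢ + nᵢ) = Dirichlet(16, 25, 20, 10, 15).
For a Dirichlet(a₁,…,a_K) with all aᵢ > 1, the mode has j-th component (aⱼ − 1)/(Σaᵢ − K).
Here Σaᵢ = 86 and K = 5, so p_D = (10 − 1)/(86 − 5) = 9/81 ≈ 0.111.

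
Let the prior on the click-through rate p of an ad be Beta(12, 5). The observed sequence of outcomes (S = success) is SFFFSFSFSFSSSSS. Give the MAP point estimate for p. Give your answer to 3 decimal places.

p̂_MAP = 0.667

Prior: Beta(12, 5).
Data: 9 successes in 15 trials (from the sequence). The binomial likelihood contributes p^9(1−p)^6, so the posterior is Beta(12+9, 5+6) = Beta(21, 11).
For Beta(a, b) with a, b > 1 the mode is (a−1)/(a+b−2) = 20/30 ≈ 0.667.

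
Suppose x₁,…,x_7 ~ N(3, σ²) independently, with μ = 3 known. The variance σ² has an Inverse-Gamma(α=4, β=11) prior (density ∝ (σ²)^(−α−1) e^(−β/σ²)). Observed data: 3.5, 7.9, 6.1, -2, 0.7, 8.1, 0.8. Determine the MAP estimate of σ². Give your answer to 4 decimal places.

σ̂²_MAP = 6.8829

Sum of squared deviations about the known mean: SS = (3.5−3)² + (7.9−3)² + (6.1−3)² + (-2−3)² + (0.7−3)² + (8.1−3)² + (0.8−3)² = 95.01.
The Normal likelihood contributes (σ²)^(−n/2) exp(−SS/(2σ²)), so the posterior is Inverse-Gamma(α + n/2, β + SS/2) = Inverse-Gamma(7.5, 58.505).
The mode of Inverse-Gamma(a, b) is b/(a+1) = 58.505/8.5 ≈ 6.8829.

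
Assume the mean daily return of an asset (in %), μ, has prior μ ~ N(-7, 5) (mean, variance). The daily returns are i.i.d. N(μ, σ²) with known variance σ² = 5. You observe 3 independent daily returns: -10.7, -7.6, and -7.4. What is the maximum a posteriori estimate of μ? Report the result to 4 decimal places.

μ̂_MAP = -8.1750

n = 3; x̄ = ((-10.7) + (-7.6) + (-7.4))/3 = -25.7/3 = -257/30 ≈ -8.5667.
For a Normal prior and Normal likelihood with known variance, the posterior is Normal; its mode equals its mean, the precision-weighted average.
Prior precision 1/σ₀² = 1/5 = 0.2; data precision n/σ² = 3/5 = 0.6.
μ̂ = (0.2·(-7) + 0.6·(-257/30)) / (0.2 + 0.6) = (-6.54)/0.8 = -8.1750.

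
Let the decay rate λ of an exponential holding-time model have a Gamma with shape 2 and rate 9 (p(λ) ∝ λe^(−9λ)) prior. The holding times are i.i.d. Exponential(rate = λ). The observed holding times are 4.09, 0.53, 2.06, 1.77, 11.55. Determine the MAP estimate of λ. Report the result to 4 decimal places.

λ̂_MAP = 0.2069

The Exponential(rate=λ) likelihood is ∝ λ^n e^(−λΣtᵢ). Here n = 5 and Σtᵢ = 4.09 + 0.53 + 2.06 + 1.77 + 11.55 = 20.
Posterior ∝ λe^(−9λ) · λ^5e^(−20λ) = λ^6e^(−29λ), i.e. Gamma(7, 29).
Mode = (a−1)/b = 6/29 ≈ 0.2069.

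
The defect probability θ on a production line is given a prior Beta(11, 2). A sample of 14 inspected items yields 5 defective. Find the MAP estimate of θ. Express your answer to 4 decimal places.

Prior: Beta(11, 2).
Data: 5 successes in 14 trials. The binomial likelihood contributes θ^5(1−θ)^9, so the posterior is Beta(11+5, 2+9) = Beta(16, 11).
For Beta(a, b) with a, b > 1 the mode is (a−1)/(a+b−2) = 15/25 ≈ 0.6000.

θ̂_MAP = 0.6000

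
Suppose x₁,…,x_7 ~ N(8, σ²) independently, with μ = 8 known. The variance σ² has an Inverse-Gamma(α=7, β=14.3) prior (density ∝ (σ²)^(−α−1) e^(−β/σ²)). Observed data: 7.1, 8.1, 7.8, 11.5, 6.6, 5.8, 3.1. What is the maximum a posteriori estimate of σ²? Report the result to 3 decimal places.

Sum of squared deviations about the known mean: SS = (7.1−8)² + (8.1−8)² + (7.8−8)² + (11.5−8)² + (6.6−8)² + (5.8−8)² + (3.1−8)² = 43.92.
The Normal likelihood contributes (σ²)^(−n/2) exp(−SS/(2σ²)), so the posterior is Inverse-Gamma(α + n/2, β + SS/2) = Inverse-Gamma(10.5, 36.26).
The mode of Inverse-Gamma(a, b) is b/(a+1) = 36.26/11.5 ≈ 3.153.

σ̂²_MAP = 3.153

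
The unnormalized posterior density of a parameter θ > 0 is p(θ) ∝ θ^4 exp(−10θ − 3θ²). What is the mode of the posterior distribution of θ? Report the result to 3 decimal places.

ℓ'(θ) = 4/θ − 10 − 6θ. Setting this to zero and multiplying by θ: 6θ² + 10θ − 4 = 0.
θ = (−10 + √(10² + 4·6·4)) / (2·6) = (−10 + √196) / 12 = (−10 + 14)/12 = 1/3.
ℓ''(θ) = −4/θ² − 6 < 0, confirming a maximum.

θ̂_MAP = 0.333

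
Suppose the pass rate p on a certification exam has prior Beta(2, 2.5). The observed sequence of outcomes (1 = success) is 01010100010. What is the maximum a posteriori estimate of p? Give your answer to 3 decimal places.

Prior: Beta(2, 2.5).
Data: 4 successes in 11 trials (from the sequence). The binomial likelihood contributes p^4(1−p)^7, so the posterior is Beta(2+4, 2.5+7) = Beta(6, 9.5).
For Beta(a, b) with a, b > 1 the mode is (a−1)/(a+b−2) = 5/13.5 ≈ 0.370.

p̂_MAP = 0.370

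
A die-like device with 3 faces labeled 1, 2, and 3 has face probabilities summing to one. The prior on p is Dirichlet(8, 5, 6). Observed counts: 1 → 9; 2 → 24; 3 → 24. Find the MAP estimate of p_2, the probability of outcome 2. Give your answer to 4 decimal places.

MAP estimate: 0.3836

The posterior is Dirichlet(αᵢ + nᵢ) = Dirichlet(17, 29, 30).
For a Dirichlet(a₁,…,a_K) with all aᵢ > 1, the mode has j-th component (aⱼ − 1)/(Σaᵢ − K).
Here Σaᵢ = 76 and K = 3, so p_2 = (29 − 1)/(76 − 3) = 28/73 ≈ 0.3836.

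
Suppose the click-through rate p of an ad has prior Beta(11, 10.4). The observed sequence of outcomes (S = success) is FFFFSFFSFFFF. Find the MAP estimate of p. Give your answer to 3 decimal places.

p̂_MAP = 0.382

Prior: Beta(11, 10.4).
Data: 2 successes in 12 trials (from the sequence). The binomial likelihood contributes p^2(1−p)^10, so the posterior is Beta(11+2, 10.4+10) = Beta(13, 20.4).
For Beta(a, b) with a, b > 1 the mode is (a−1)/(a+b−2) = 12/31.4 ≈ 0.382.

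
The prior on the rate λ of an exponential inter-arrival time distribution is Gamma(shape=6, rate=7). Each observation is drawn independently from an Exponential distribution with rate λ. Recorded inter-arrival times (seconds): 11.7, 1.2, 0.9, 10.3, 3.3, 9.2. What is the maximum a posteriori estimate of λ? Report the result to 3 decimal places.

The Exponential(rate=λ) likelihood is ∝ λ^n e^(−λΣtᵢ). Here n = 6 and Σtᵢ = 11.7 + 1.2 + 0.9 + 10.3 + 3.3 + 9.2 = 36.6.
Posterior ∝ λ^5e^(−7λ) · λ^6e^(−36.6λ) = λ^11e^(−43.6λ), i.e. Gamma(12, 43.6).
Mode = (a−1)/b = 11/43.6 ≈ 0.252.

λ̂_MAP = 0.252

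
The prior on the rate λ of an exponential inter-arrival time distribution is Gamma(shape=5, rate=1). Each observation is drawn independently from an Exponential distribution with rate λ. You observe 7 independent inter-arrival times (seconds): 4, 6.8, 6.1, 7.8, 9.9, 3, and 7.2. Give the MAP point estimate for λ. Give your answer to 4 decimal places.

λ̂_MAP = 0.2402

The Exponential(rate=λ) likelihood is ∝ λ^n e^(−λΣtᵢ). Here n = 7 and Σtᵢ = 4 + 6.8 + 6.1 + 7.8 + 9.9 + 3 + 7.2 = 44.8.
Posterior ∝ λ^4e^(−1λ) · λ^7e^(−44.8λ) = λ^11e^(−45.8λ), i.e. Gamma(12, 45.8).
Mode = (a−1)/b = 11/45.8 ≈ 0.2402.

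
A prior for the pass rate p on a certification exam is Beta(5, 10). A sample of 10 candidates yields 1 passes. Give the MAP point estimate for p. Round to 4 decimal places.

Prior: Beta(5, 10).
Data: 1 success in 10 trials. The binomial likelihood contributes p(1−p)^9, so the posterior is Beta(5+1, 10+9) = Beta(6, 19).
For Beta(a, b) with a, b > 1 the mode is (a−1)/(a+b−2) = 5/23 ≈ 0.2174.

p̂_MAP = 0.2174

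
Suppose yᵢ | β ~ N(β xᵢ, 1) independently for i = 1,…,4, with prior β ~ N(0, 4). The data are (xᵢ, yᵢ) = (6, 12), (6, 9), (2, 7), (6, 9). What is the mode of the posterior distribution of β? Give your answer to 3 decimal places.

β̂_MAP = 1.728

log p(β | y) = −Σ(yᵢ − βxᵢ)²/(2·1) − β²/(2·4) + const.
Setting the derivative to zero: Σxᵢ(yᵢ − βxᵢ)/1 − β/4 = 0, so β = Σxᵢyᵢ / (Σxᵢ² + σ²/τ²).
Σxᵢyᵢ = 6·12 + 6·9 + 2·7 + 6·9 = 194; Σxᵢ² = 112; σ²/τ² = 0.25.
β̂_MAP = 194 / (112 + 0.25) = 194/112.25 ≈ 1.728.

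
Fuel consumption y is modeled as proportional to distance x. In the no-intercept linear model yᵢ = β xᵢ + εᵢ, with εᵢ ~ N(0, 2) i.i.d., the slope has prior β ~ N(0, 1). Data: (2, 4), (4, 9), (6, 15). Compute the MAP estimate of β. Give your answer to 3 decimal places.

log p(β | y) = −Σ(yᵢ − βxᵢ)²/(2·2) − β²/(2·1) + const.
Setting the derivative to zero: Σxᵢ(yᵢ − βxᵢ)/2 − β/1 = 0, so β = Σxᵢyᵢ / (Σxᵢ² + σ²/τ²).
Σxᵢyᵢ = 2·4 + 4·9 + 6·15 = 134; Σxᵢ² = 56; σ²/τ² = 2.
β̂_MAP = 134 / (56 + 2) = 134/58 ≈ 2.310.

β̂_MAP = 2.310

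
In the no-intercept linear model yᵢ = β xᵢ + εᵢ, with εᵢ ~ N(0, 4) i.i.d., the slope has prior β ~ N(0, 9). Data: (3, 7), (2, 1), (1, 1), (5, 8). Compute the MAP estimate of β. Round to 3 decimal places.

β̂_MAP = 1.623

log p(β | y) = −Σ(yᵢ − βxᵢ)²/(2·4) − β²/(2·9) + const.
Setting the derivative to zero: Σxᵢ(yᵢ − βxᵢ)/4 − β/9 = 0, so β = Σxᵢyᵢ / (Σxᵢ² + σ²/τ²).
Σxᵢyᵢ = 3·7 + 2·1 + 1·1 + 5·8 = 64; Σxᵢ² = 39; σ²/τ² = 4/9.
β̂_MAP = 64 / (39 + 4/9) = 64/(355/9) = 576/355 ≈ 1.623.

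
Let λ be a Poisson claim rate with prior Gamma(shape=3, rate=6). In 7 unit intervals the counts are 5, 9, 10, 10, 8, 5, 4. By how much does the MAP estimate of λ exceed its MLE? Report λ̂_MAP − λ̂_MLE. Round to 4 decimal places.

MAP − MLE = -3.2088

Σxᵢ = 51. Posterior is Gamma(54, 13); MAP = (54−1)/13 = 53/13 ≈ 4.07692.
MLE = x̄ = 51/7 ≈ 7.28571.
Difference = 53/13 − 51/7 = -292/91 ≈ -3.2088.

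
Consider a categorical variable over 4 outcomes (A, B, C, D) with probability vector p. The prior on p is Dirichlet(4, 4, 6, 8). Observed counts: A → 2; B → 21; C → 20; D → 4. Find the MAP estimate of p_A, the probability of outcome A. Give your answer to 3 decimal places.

MAP estimate of p_A = 0.077

The posterior is Dirichlet(αᵢ + nᵢ) = Dirichlet(6, 25, 26, 12).
For a Dirichlet(a₁,…,a_K) with all aᵢ > 1, the mode has j-th component (aⱼ − 1)/(Σaᵢ − K).
Here Σaᵢ = 69 and K = 4, so p_A = (6 − 1)/(69 − 4) = 5/65 ≈ 0.077.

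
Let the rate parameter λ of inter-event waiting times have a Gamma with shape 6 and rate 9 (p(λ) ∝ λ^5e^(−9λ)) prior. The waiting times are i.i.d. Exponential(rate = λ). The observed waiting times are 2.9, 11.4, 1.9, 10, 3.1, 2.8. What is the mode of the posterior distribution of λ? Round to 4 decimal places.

The Exponential(rate=λ) likelihood is ∝ λ^n e^(−λΣtᵢ). Here n = 6 and Σtᵢ = 2.9 + 11.4 + 1.9 + 10 + 3.1 + 2.8 = 32.1.
Posterior ∝ λ^5e^(−9λ) · λ^6e^(−32.1λ) = λ^11e^(−41.1λ), i.e. Gamma(12, 41.1).
Mode = (a−1)/b = 11/41.1 ≈ 0.2676.

λ̂_MAP = 0.2676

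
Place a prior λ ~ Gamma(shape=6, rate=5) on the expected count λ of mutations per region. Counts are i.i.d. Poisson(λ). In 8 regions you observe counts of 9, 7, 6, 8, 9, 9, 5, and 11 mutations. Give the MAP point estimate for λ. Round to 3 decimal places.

Σxᵢ = 9+7+6+8+9+9+5+11 = 64, with n = 8.
Posterior ∝ λ^5e^(−5λ) · λ^64e^(−8λ) = λ^69e^(−13λ), i.e. Gamma(shape=70, rate=13).
The mode of a Gamma(a, b) with a ≥ 1 (shape–rate) is (a−1)/b = 69/13 ≈ 5.308.

λ̂_MAP = 5.308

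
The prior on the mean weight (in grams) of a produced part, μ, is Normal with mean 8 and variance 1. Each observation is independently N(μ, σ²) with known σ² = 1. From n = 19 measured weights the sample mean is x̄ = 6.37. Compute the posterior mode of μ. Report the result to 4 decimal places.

n = 19, x̄ = 6.37.
For a Normal prior and Normal likelihood with known variance, the posterior is Normal; its mode equals its mean, the precision-weighted average.
Prior precision 1/σ₀² = 1/1 = 1; data precision n/σ² = 19/1 = 19.
μ̂ = (1·8 + 19·6.37) / (1 + 19) = 129.03/20 = 6.4515.

μ̂_MAP = 6.4515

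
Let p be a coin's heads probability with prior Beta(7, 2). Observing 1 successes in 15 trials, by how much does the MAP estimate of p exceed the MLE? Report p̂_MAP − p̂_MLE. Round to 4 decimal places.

Posterior is Beta(8, 16); MAP = (8−1)/(24−2) = 7/22 ≈ 0.31818.
MLE ignores the prior: p̂_MLE = k/n = 1/15 ≈ 0.06667.
Difference = 7/22 − 1/15 = 83/330 ≈ 0.2515.

MAP − MLE = 0.2515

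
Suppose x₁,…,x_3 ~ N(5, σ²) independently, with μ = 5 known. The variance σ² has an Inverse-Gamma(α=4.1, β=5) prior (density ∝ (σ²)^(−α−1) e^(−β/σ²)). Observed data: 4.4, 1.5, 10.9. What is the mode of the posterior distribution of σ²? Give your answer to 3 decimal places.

Sum of squared deviations about the known mean: SS = (4.4−5)² + (1.5−5)² + (10.9−5)² = 47.42.
The Normal likelihood contributes (σ²)^(−n/2) exp(−SS/(2σ²)), so the posterior is Inverse-Gamma(α + n/2, β + SS/2) = Inverse-Gamma(5.6, 28.71).
The mode of Inverse-Gamma(a, b) is b/(a+1) = 28.71/6.6 ≈ 4.350.

σ̂²_MAP = 4.350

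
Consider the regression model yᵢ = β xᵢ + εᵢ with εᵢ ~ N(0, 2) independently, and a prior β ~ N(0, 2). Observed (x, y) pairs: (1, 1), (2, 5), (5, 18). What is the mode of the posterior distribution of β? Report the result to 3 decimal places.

β̂_MAP = 3.258

log p(β | y) = −Σ(yᵢ − βxᵢ)²/(2·2) − β²/(2·2) + const.
Setting the derivative to zero: Σxᵢ(yᵢ − βxᵢ)/2 − β/2 = 0, so β = Σxᵢyᵢ / (Σxᵢ² + σ²/τ²).
Σxᵢyᵢ = 1·1 + 2·5 + 5·18 = 101; Σxᵢ² = 30; σ²/τ² = 1.
β̂_MAP = 101 / (30 + 1) = 101/31 ≈ 3.258.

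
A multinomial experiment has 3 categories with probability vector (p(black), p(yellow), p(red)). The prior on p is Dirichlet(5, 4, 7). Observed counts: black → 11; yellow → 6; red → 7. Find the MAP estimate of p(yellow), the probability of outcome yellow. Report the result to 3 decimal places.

MAP estimate of p(yellow) = 0.243

The posterior is Dirichlet(αᵢ + nᵢ) = Dirichlet(16, 10, 14).
For a Dirichlet(a₁,…,a_K) with all aᵢ > 1, the mode has j-th component (aⱼ − 1)/(Σaᵢ − K).
Here Σaᵢ = 40 and K = 3, so p(yellow) = (10 − 1)/(40 − 3) = 9/37 ≈ 0.243.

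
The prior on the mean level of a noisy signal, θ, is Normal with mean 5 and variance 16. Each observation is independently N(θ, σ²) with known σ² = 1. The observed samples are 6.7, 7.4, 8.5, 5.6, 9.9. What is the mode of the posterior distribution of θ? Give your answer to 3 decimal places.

θ̂_MAP = 7.588

n = 5; x̄ = (6.7 + 7.4 + 8.5 + 5.6 + 9.9)/5 = 38.1/5 = 7.62.
For a Normal prior and Normal likelihood with known variance, the posterior is Normal; its mode equals its mean, the precision-weighted average.
Prior precision 1/σ₀² = 1/16 = 0.0625; data precision n/σ² = 5/1 = 5.
θ̂ = (0.0625·5 + 5·7.62) / (0.0625 + 5) = 38.4125/5.0625 = 3073/405 ≈ 7.588.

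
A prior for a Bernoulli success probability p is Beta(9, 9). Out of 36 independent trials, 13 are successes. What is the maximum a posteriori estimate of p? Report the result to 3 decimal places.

p̂_MAP = 0.404

Prior: Beta(9, 9).
Data: 13 successes in 36 trials. The binomial likelihood contributes p^13(1−p)^23, so the posterior is Beta(9+13, 9+23) = Beta(22, 32).
For Beta(a, b) with a, b > 1 the mode is (a−1)/(a+b−2) = 21/52 ≈ 0.404.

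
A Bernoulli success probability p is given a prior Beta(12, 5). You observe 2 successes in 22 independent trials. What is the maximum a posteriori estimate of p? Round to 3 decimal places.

p̂_MAP = 0.351

Prior: Beta(12, 5).
Data: 2 successes in 22 trials. The binomial likelihood contributes p^2(1−p)^20, so the posterior is Beta(12+2, 5+20) = Beta(14, 25).
For Beta(a, b) with a, b > 1 the mode is (a−1)/(a+b−2) = 13/37 ≈ 0.351.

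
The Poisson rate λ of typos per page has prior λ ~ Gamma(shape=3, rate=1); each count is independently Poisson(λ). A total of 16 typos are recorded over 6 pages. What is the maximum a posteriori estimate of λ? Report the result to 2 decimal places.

λ̂_MAP = 2.57

Σxᵢ = 16, n = 6.
Posterior ∝ λ^2e^(−1λ) · λ^16e^(−6λ) = λ^18e^(−7λ), i.e. Gamma(shape=19, rate=7).
The mode of a Gamma(a, b) with a ≥ 1 (shape–rate) is (a−1)/b = 18/7 ≈ 2.57.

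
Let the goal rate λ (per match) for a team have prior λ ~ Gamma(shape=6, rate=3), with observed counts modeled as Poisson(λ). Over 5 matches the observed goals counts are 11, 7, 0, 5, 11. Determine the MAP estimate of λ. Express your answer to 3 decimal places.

λ̂_MAP = 4.875

Σxᵢ = 11+7+0+5+11 = 34, with n = 5.
Posterior ∝ λ^5e^(−3λ) · λ^34e^(−5λ) = λ^39e^(−8λ), i.e. Gamma(shape=40, rate=8).
The mode of a Gamma(a, b) with a ≥ 1 (shape–rate) is (a−1)/b = 39/8 ≈ 4.875.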